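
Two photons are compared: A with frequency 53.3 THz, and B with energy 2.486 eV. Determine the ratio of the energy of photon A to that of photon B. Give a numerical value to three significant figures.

E_A = 3.532 × 10^-20 J (from frequency = 53.3 THz, via E = hf).
E_B = 3.983 × 10^-19 J (from energy = 2.486 eV, via E given directly).
Ratio = 3.532 × 10^-20 / 3.983 × 10^-19 = 0.0887.

0.0887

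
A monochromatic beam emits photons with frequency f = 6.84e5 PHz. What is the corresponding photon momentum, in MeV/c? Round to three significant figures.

2.83 MeV/c

Take h = 6.62607015e-34 J·s, c = 2.99792458e8 m/s, 1 eV = 1.602176634e-19 J.
First convert: f = 6.84e5 PHz = 6.84e20 Hz.
Apply p = hf/c: p = 1.512e-21 kg·m/s.
Converting to MeV/c: p = 2.829 MeV/c ≈ 2.83 MeV/c.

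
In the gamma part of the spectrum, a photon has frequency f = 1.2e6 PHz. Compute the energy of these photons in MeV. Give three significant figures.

Convert to SI: f = 1.2e6 PHz = 1.2e21 Hz.
Since E = hf for a photon, E = 7.951e-13 J.
Converting to MeV: E = 4.963 MeV ≈ 4.96 MeV.

4.96 MeV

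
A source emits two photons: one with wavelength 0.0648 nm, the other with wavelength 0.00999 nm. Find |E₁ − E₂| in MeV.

Using E = hc/λ: E₁ = 3.066·10^-15 J, E₂ = 1.988·10^-14 J.
|ΔE| = |3.066·10^-15 − 1.988·10^-14| = 1.68·10^-14 J = 0.105 MeV.

0.105 MeV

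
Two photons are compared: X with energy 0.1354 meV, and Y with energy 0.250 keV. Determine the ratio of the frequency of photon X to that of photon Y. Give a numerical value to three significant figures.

f_X = 3.274e10 Hz (from energy = 0.1354 meV, via f = E/h).
f_Y = 6.045e16 Hz (from energy = 0.250 keV, via f = E/h).
Ratio = 3.274e10 / 6.045e16 = 5.42e-7.

5.42e-7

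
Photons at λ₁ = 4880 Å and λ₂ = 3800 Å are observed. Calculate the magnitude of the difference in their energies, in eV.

0.722 eV

Using E = hc/λ: E₁ = 4.0706e-19 J, E₂ = 5.2275e-19 J.
|ΔE| = |4.0706e-19 − 5.2275e-19| = 1.16e-19 J = 0.722 eV.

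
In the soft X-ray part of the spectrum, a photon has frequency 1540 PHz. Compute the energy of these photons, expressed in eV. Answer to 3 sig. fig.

Use h = 6.62607015e-34 J·s, 1 eV = 1.602176634e-19 J.
In SI units: f = 1540 PHz = 1.54e18 Hz.
Since E = hf for a photon, E = 1.020e-15 J.
Converting to eV: E = 6369 eV ≈ 6370 eV.

6370 eV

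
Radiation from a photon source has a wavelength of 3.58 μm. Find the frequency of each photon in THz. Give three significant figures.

83.7 THz

(c = 2.99792458e8 m/s.)
In SI units: λ = 3.58 μm = 3.58e-6 m.
Since f = c/λ for a photon, f = 8.374e13 Hz.
Converting to THz: f = 83.74 THz ≈ 83.7 THz.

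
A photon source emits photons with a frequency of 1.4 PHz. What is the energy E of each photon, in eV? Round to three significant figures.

Convert to SI: f = 1.4 PHz = 1.4 × 10^15 Hz.
Apply E = hf: E = 9.276 × 10^-19 J.
Converting to eV: E = 5.790 eV ≈ 5.79 eV.

5.79 eV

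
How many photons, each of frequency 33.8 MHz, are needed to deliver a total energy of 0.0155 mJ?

6.92 × 10^20 photons

Per-photon energy: E = 2.240 × 10^-26 J (from frequency = 33.8 MHz).
N = E_total / E_photon = 1.55 × 10^-5 J / 2.240 × 10^-26 J = 6.92 × 10^20.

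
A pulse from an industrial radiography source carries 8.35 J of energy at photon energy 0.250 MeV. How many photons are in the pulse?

2.08e14 photons

Per-photon energy: E = 4.005e-14 J (from energy = 0.250 MeV).
N = E_total / E_photon = 8.35 J / 4.005e-14 J = 2.08e14.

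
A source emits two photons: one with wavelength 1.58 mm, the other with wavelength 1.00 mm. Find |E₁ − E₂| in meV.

0.455 meV

Using E = hc/λ: E₁ = 1.257 × 10^-22 J, E₂ = 1.986 × 10^-22 J.
|ΔE| = |1.257 × 10^-22 − 1.986 × 10^-22| = 7.29 × 10^-23 J = 0.455 meV.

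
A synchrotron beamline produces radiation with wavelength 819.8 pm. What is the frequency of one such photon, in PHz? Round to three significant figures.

366 PHz

Use c = 2.99792458 × 10^8 m/s.
First convert: λ = 819.8 pm = 8.198 × 10^-10 m.
The photon relation is f = c/λ, giving f = 3.657 × 10^17 Hz.
Converting to PHz: f = 365.7 PHz ≈ 366 PHz.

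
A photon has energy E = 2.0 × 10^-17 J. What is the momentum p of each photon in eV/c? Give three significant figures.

125 eV/c

(c = 2.99792458 × 10^8 m/s, 1 eV = 1.602176634 × 10^-19 J.)
For a photon p = E/c, so p = 6.671 × 10^-26 kg·m/s.
Converting to eV/c: p = 124.8 eV/c ≈ 125 eV/c.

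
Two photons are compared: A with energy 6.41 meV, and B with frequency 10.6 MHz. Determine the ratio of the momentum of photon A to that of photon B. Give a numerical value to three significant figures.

1.46e5

p_A = 3.426e-30 kg·m/s (from energy = 6.41 meV, via p = E/c).
p_B = 2.343e-35 kg·m/s (from frequency = 10.6 MHz, via p = hf/c).
Ratio = 3.426e-30 / 2.343e-35 = 1.46e5.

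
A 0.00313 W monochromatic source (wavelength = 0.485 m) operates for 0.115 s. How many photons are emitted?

8.79 × 10^20 photons

Total energy: E_total = P·t = 0.00313 × 0.115 = 3.599 × 10^-4 J.
Per-photon energy: E = 4.096 × 10^-25 J.
N = E_total / E_photon = 8.79 × 10^20.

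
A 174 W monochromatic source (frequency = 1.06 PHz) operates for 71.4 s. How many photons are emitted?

Total energy: E_total = P·t = 174 × 71.4 = 12420 J.
Per-photon energy: E = 7.024e-19 J.
N = E_total / E_photon = 1.77e22.

1.77e22 photons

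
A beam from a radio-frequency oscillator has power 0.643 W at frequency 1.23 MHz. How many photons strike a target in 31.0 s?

2.45 × 10^28 photons

Total energy: E_total = P·t = 0.643 × 31.0 = 19.93 J.
Per-photon energy: E = 8.150 × 10^-28 J.
N = E_total / E_photon = 2.45 × 10^28.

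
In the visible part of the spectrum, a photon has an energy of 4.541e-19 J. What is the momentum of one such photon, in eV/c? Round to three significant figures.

Use c = 2.99792458e8 m/s, 1 eV = 1.602176634e-19 J.
For a photon p = E/c, so p = 1.515e-27 kg·m/s.
Converting to eV/c: p = 2.834 eV/c ≈ 2.83 eV/c.

2.83 eV/c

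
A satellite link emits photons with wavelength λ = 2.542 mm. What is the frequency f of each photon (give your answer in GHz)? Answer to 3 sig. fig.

118 GHz

In SI units: λ = 2.542 mm = 0.002542 m.
Since f = c/λ for a photon, f = 1.179e11 Hz.
Converting to GHz: f = 117.9 GHz ≈ 118 GHz.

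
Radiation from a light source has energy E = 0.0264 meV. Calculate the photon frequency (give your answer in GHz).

(h = 6.62607015e-34 J·s, 1 eV = 1.602176634e-19 J.)
Convert to SI: E = 0.0264 meV = 4.2297e-24 J.
Apply f = E/h: f = 6.383e9 Hz.
Converting to GHz: f = 6.383 GHz ≈ 6.38 GHz.

6.38 GHz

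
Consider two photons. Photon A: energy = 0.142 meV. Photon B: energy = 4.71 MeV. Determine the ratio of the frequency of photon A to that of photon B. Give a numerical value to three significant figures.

3.01e-11

f_A = 3.434e10 Hz (from energy = 0.142 meV, via f = E/h).
f_B = 1.139e21 Hz (from energy = 4.71 MeV, via f = E/h).
Ratio = 3.434e10 / 1.139e21 = 3.01e-11.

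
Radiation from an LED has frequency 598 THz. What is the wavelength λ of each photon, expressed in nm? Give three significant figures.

Use c = 2.99792458e8 m/s.
First convert: f = 598 THz = 5.98e14 Hz.
For a photon λ = c/f, so λ = 5.013e-7 m.
Converting to nm: λ = 501.3 nm ≈ 501 nm.

501 nm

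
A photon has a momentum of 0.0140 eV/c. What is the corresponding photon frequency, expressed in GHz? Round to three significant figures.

In SI units: p = 0.0140 eV/c = 7.4820 × 10^-30 kg·m/s.
The photon relation is f = pc/h, giving f = 3.385 × 10^12 Hz.
Converting to GHz: f = 3385 GHz ≈ 3390 GHz.

3390 GHz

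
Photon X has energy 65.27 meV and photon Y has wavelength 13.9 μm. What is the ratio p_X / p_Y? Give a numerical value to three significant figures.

0.732

p_X = 3.488·10^-29 kg·m/s (from energy = 65.27 meV, via p = E/c).
p_Y = 4.767·10^-29 kg·m/s (from wavelength = 13.9 μm, via p = h/λ).
Ratio = 3.488·10^-29 / 4.767·10^-29 = 0.732.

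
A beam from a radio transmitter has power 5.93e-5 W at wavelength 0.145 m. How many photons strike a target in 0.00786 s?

3.40e17 photons

Total energy: E_total = P·t = 5.93e-5 × 0.00786 = 4.661e-7 J.
Per-photon energy: E = 1.370e-24 J.
N = E_total / E_photon = 3.40e17.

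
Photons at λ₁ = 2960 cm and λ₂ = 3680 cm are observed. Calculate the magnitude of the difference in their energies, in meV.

Using E = hc/λ: E₁ = 6.711 × 10^-27 J, E₂ = 5.398 × 10^-27 J.
|ΔE| = |6.711 × 10^-27 − 5.398 × 10^-27| = 1.31 × 10^-27 J = 8.20 × 10^-6 meV.

8.20 × 10^-6 meV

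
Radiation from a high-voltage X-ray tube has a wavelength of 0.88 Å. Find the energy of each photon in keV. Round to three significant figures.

Use h = 6.62607015e-34 J·s, c = 2.99792458e8 m/s, 1 eV = 1.602176634e-19 J.
Convert to SI: λ = 0.88 Å = 8.8e-11 m.
Since E = hc/λ for a photon, E = 2.257e-15 J.
Converting to keV: E = 14.09 keV ≈ 14.1 keV.

14.1 keV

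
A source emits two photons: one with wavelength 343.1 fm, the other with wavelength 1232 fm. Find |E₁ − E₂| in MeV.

2.61 MeV

Using E = hc/λ: E₁ = 5.7897 × 10^-13 J, E₂ = 1.6124 × 10^-13 J.
|ΔE| = |5.7897 × 10^-13 − 1.6124 × 10^-13| = 4.18 × 10^-13 J = 2.61 MeV.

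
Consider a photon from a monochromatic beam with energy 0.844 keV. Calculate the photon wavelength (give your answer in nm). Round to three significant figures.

1.47 nm

In SI units: E = 0.844 keV = 1.3522·10^-16 J.
The photon relation is λ = hc/E, giving λ = 1.469·10^-9 m.
Converting to nm: λ = 1.469 nm ≈ 1.47 nm.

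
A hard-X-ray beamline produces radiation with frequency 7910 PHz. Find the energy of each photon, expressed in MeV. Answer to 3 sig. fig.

0.0327 MeV

Take h = 6.62607015e-34 J·s, 1 eV = 1.602176634e-19 J.
First convert: f = 7910 PHz = 7.91e18 Hz.
For a photon E = hf, so E = 5.241e-15 J.
Converting to MeV: E = 0.03271 MeV ≈ 0.0327 MeV.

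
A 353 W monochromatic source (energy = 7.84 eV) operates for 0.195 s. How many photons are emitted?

Total energy: E_total = P·t = 353 × 0.195 = 68.84 J.
Per-photon energy: E = 1.256 × 10^-18 J.
N = E_total / E_photon = 5.48 × 10^19.

5.48 × 10^19 photons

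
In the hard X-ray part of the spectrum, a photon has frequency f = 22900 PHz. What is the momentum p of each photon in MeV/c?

0.0947 MeV/c

Use h = 6.62607015 × 10^-34 J·s, c = 2.99792458 × 10^8 m/s, 1 eV = 1.602176634 × 10^-19 J.
First convert: f = 22900 PHz = 2.29 × 10^19 Hz.
The photon relation is p = hf/c, giving p = 5.061 × 10^-23 kg·m/s.
Converting to MeV/c: p = 0.09471 MeV/c ≈ 0.0947 MeV/c.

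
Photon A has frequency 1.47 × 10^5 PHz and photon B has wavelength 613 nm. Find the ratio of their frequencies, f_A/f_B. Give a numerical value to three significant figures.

3.01 × 10^5

f_A = 1.470 × 10^20 Hz (from frequency = 1.47 × 10^5 PHz, via f given directly).
f_B = 4.891 × 10^14 Hz (from wavelength = 613 nm, via f = c/λ).
Ratio = 1.470 × 10^20 / 4.891 × 10^14 = 3.01 × 10^5.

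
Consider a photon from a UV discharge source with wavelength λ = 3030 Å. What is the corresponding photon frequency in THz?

(c = 2.99792458e8 m/s.)
In SI units: λ = 3030 Å = 3.03e-7 m.
Since f = c/λ for a photon, f = 9.894e14 Hz.
Converting to THz: f = 989.4 THz ≈ 989 THz.

989 THz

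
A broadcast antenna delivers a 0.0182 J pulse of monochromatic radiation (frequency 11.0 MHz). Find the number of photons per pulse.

Per-photon energy: E = 7.289e-27 J (from frequency = 11.0 MHz).
N = E_total / E_photon = 0.0182 J / 7.289e-27 J = 2.50e24.

2.50e24 photons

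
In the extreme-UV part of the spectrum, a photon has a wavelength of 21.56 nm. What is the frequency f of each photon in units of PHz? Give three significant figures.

In SI units: λ = 21.56 nm = 2.156 × 10^-8 m.
Since f = c/λ for a photon, f = 1.391 × 10^16 Hz.
Converting to PHz: f = 13.91 PHz ≈ 13.9 PHz.

13.9 PHz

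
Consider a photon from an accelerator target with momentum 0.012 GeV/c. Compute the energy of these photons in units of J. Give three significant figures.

1.92e-12 J

Use c = 2.99792458e8 m/s, 1 eV = 1.602176634e-19 J.
Convert to SI: p = 0.012 GeV/c = 6.4131e-21 kg·m/s.
Apply E = pc: E = 1.923e-12 J.
So E ≈ 1.92e-12 J.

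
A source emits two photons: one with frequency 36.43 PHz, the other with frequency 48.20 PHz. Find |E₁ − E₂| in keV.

Using E = hf: E₁ = 2.4139 × 10^-17 J, E₂ = 3.1938 × 10^-17 J.
|ΔE| = |2.4139 × 10^-17 − 3.1938 × 10^-17| = 7.80 × 10^-18 J = 0.0487 keV.

0.0487 keV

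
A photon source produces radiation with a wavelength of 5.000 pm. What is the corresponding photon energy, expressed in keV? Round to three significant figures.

In SI units: λ = 5.000 pm = 5.000 × 10^-12 m.
Apply E = hc/λ: E = 3.973 × 10^-14 J.
Converting to keV: E = 248.0 keV ≈ 248 keV.

248 keV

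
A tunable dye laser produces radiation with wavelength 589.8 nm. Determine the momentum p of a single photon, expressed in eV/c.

2.10 eV/c

First convert: λ = 589.8 nm = 5.898e-7 m.
Since p = h/λ for a photon, p = 1.123e-27 kg·m/s.
Converting to eV/c: p = 2.102 eV/c ≈ 2.10 eV/c.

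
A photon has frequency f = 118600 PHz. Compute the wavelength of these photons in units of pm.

(c = 2.99792458 × 10^8 m/s.)
In SI units: f = 118600 PHz = 1.186 × 10^20 Hz.
Apply λ = c/f: λ = 2.528 × 10^-12 m.
Converting to pm: λ = 2.528 pm ≈ 2.53 pm.

2.53 pm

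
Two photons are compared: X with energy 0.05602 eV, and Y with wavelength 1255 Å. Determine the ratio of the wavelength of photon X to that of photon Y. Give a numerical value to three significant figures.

λ_X = 2.213e-5 m (from energy = 0.05602 eV, via λ = hc/E).
λ_Y = 1.255e-7 m (from wavelength = 1255 Å, via λ given directly).
Ratio = 2.213e-5 / 1.255e-7 = 176.

176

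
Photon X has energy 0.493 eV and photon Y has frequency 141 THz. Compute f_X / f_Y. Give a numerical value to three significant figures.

f_X = 1.192 × 10^14 Hz (from energy = 0.493 eV, via f = E/h).
f_Y = 1.410 × 10^14 Hz (from frequency = 141 THz, via f given directly).
Ratio = 1.192 × 10^14 / 1.410 × 10^14 = 0.845.

0.845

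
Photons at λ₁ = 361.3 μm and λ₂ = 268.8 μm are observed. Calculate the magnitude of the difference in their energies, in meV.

Using E = hc/λ: E₁ = 5.4981e-22 J, E₂ = 7.3901e-22 J.
|ΔE| = |5.4981e-22 − 7.3901e-22| = 1.89e-22 J = 1.18 meV.

1.18 meV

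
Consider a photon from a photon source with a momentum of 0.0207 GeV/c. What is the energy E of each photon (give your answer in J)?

First convert: p = 0.0207 GeV/c = 1.1063·10^-20 kg·m/s.
The photon relation is E = pc, giving E = 3.317·10^-12 J.
So E ≈ 3.32·10^-12 J.

3.32·10^-12 J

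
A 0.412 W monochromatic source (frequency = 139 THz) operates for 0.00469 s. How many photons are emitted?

Total energy: E_total = P·t = 0.412 × 0.00469 = 0.001932 J.
Per-photon energy: E = 9.210e-20 J.
N = E_total / E_photon = 2.10e16.

2.10e16 photons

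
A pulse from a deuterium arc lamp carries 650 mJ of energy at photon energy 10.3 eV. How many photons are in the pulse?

3.94 × 10^17 photons

Per-photon energy: E = 1.650 × 10^-18 J (from energy = 10.3 eV).
N = E_total / E_photon = 0.650 J / 1.650 × 10^-18 J = 3.94 × 10^17.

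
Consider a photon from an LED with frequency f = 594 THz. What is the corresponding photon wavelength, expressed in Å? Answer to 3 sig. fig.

(c = 2.99792458 × 10^8 m/s.)
In SI units: f = 594 THz = 5.94 × 10^14 Hz.
For a photon λ = c/f, so λ = 5.047 × 10^-7 m.
Converting to Å: λ = 5047 Å ≈ 5050 Å.

5050 Å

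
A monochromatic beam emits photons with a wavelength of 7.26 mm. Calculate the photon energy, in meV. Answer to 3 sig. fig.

0.171 meV

First convert: λ = 7.26 mm = 0.00726 m.
Since E = hc/λ for a photon, E = 2.736 × 10^-23 J.
Converting to meV: E = 0.1708 meV ≈ 0.171 meV.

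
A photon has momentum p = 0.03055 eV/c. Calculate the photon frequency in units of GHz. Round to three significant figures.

Use h = 6.62607015e-34 J·s, c = 2.99792458e8 m/s, 1 eV = 1.602176634e-19 J.
Convert to SI: p = 0.03055 eV/c = 1.6327e-29 kg·m/s.
Since f = pc/h for a photon, f = 7.387e12 Hz.
Converting to GHz: f = 7387 GHz ≈ 7390 GHz.

7390 GHz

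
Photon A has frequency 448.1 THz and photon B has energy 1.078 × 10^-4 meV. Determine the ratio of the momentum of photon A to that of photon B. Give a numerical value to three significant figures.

1.72 × 10^7

p_A = 9.904 × 10^-28 kg·m/s (from frequency = 448.1 THz, via p = hf/c).
p_B = 5.761 × 10^-35 kg·m/s (from energy = 1.078 × 10^-4 meV, via p = E/c).
Ratio = 9.904 × 10^-28 / 5.761 × 10^-35 = 1.72 × 10^7.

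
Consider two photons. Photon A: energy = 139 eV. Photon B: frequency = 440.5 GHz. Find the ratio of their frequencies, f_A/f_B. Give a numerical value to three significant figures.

f_A = 3.361 × 10^16 Hz (from energy = 139 eV, via f = E/h).
f_B = 4.405 × 10^11 Hz (from frequency = 440.5 GHz, via f given directly).
Ratio = 3.361 × 10^16 / 4.405 × 10^11 = 7.63 × 10^4.

7.63 × 10^4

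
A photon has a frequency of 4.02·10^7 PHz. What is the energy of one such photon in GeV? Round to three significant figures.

0.166 GeV

First convert: f = 4.02·10^7 PHz = 4.02·10^22 Hz.
The photon relation is E = hf, giving E = 2.664·10^-11 J.
Converting to GeV: E = 0.1663 GeV ≈ 0.166 GeV.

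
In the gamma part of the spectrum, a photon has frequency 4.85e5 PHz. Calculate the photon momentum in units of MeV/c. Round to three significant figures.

2.01 MeV/c

Use h = 6.62607015e-34 J·s, c = 2.99792458e8 m/s, 1 eV = 1.602176634e-19 J.
In SI units: f = 4.85e5 PHz = 4.85e20 Hz.
The photon relation is p = hf/c, giving p = 1.072e-21 kg·m/s.
Converting to MeV/c: p = 2.006 MeV/c ≈ 2.01 MeV/c.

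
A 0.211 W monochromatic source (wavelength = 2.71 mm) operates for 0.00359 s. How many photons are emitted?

1.03e19 photons

Total energy: E_total = P·t = 0.211 × 0.00359 = 7.575e-4 J.
Per-photon energy: E = 7.330e-23 J.
N = E_total / E_photon = 1.03e19.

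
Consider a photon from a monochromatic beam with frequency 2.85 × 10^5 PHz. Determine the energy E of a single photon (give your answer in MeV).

Use h = 6.62607015 × 10^-34 J·s, 1 eV = 1.602176634 × 10^-19 J.
Convert to SI: f = 2.85 × 10^5 PHz = 2.85 × 10^20 Hz.
Apply E = hf: E = 1.888 × 10^-13 J.
Converting to MeV: E = 1.179 MeV ≈ 1.18 MeV.

1.18 MeV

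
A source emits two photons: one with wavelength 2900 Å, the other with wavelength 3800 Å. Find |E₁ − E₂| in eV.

Using E = hc/λ: E₁ = 6.850e-19 J, E₂ = 5.227e-19 J.
|ΔE| = |6.850e-19 − 5.227e-19| = 1.62e-19 J = 1.01 eV.

1.01 eV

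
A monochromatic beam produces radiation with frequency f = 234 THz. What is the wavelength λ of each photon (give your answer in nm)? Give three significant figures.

1280 nm

Use c = 2.99792458·10^8 m/s.
First convert: f = 234 THz = 2.34·10^14 Hz.
For a photon λ = c/f, so λ = 1.281·10^-6 m.
Converting to nm: λ = 1281 nm ≈ 1280 nm.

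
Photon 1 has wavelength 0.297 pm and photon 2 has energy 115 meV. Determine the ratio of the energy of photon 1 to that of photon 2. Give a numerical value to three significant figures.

E_1 = 6.688 × 10^-13 J (from wavelength = 0.297 pm, via E = hc/λ).
E_2 = 1.843 × 10^-20 J (from energy = 115 meV, via E given directly).
Ratio = 6.688 × 10^-13 / 1.843 × 10^-20 = 3.63 × 10^7.

3.63 × 10^7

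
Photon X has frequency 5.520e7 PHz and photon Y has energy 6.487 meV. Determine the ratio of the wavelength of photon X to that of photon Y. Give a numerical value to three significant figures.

λ_X = 5.431e-15 m (from frequency = 5.520e7 PHz, via λ = c/f).
λ_Y = 1.911e-4 m (from energy = 6.487 meV, via λ = hc/E).
Ratio = 5.431e-15 / 1.911e-4 = 2.84e-11.

2.84e-11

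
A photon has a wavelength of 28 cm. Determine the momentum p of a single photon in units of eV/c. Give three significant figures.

In SI units: λ = 28 cm = 0.28 m.
For a photon p = h/λ, so p = 2.366 × 10^-33 kg·m/s.
Converting to eV/c: p = 4.428 × 10^-6 eV/c ≈ 4.43 × 10^-6 eV/c.

4.43 × 10^-6 eV/c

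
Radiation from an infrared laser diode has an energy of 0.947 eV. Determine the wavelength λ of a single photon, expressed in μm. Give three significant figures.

Convert to SI: E = 0.947 eV = 1.5173 × 10^-19 J.
For a photon λ = hc/E, so λ = 1.309 × 10^-6 m.
Converting to μm: λ = 1.309 μm ≈ 1.31 μm.

1.31 μm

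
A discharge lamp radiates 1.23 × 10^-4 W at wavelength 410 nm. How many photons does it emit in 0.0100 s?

Total energy: E_total = P·t = 1.23 × 10^-4 × 0.0100 = 1.230 × 10^-6 J.
Per-photon energy: E = 4.845 × 10^-19 J.
N = E_total / E_photon = 2.54 × 10^12.

2.54 × 10^12 photons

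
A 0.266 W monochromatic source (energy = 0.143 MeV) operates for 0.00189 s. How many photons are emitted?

Total energy: E_total = P·t = 0.266 × 0.00189 = 5.027 × 10^-4 J.
Per-photon energy: E = 2.291 × 10^-14 J.
N = E_total / E_photon = 2.19 × 10^10.

2.19 × 10^10 photons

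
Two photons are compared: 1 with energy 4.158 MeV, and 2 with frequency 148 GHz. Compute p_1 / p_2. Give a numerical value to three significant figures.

p_1 = 2.222·10^-21 kg·m/s (from energy = 4.158 MeV, via p = E/c).
p_2 = 3.271·10^-31 kg·m/s (from frequency = 148 GHz, via p = hf/c).
Ratio = 2.222·10^-21 / 3.271·10^-31 = 6.79·10^9.

6.79·10^9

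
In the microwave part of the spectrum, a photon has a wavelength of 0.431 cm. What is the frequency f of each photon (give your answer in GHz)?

69.6 GHz

Use c = 2.99792458e8 m/s.
Convert to SI: λ = 0.431 cm = 0.00431 m.
For a photon f = c/λ, so f = 6.956e10 Hz.
Converting to GHz: f = 69.56 GHz ≈ 69.6 GHz.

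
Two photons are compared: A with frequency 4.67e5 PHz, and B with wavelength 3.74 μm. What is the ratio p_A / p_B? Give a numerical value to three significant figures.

p_A = 1.032e-21 kg·m/s (from frequency = 4.67e5 PHz, via p = hf/c).
p_B = 1.772e-28 kg·m/s (from wavelength = 3.74 μm, via p = h/λ).
Ratio = 1.032e-21 / 1.772e-28 = 5.83e6.

5.83e6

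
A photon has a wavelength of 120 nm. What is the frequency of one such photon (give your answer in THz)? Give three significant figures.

(c = 2.99792458e8 m/s.)
In SI units: λ = 120 nm = 1.2e-7 m.
For a photon f = c/λ, so f = 2.498e15 Hz.
Converting to THz: f = 2498 THz ≈ 2500 THz.

2500 THz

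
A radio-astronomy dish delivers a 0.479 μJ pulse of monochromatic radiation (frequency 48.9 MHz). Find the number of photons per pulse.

1.48 × 10^19 photons

Per-photon energy: E = 3.240 × 10^-26 J (from frequency = 48.9 MHz).
N = E_total / E_photon = 4.79 × 10^-7 J / 3.240 × 10^-26 J = 1.48 × 10^19.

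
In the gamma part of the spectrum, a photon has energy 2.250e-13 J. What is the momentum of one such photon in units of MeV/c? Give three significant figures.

(c = 2.99792458e8 m/s, 1 eV = 1.602176634e-19 J.)
For a photon p = E/c, so p = 7.505e-22 kg·m/s.
Converting to MeV/c: p = 1.404 MeV/c ≈ 1.40 MeV/c.

1.40 MeV/c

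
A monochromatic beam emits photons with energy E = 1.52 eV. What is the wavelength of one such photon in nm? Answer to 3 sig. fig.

In SI units: E = 1.52 eV = 2.4353e-19 J.
The photon relation is λ = hc/E, giving λ = 8.157e-7 m.
Converting to nm: λ = 815.7 nm ≈ 816 nm.

816 nm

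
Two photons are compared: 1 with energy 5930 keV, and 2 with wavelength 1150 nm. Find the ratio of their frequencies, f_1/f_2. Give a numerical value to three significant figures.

5.50 × 10^6

f_1 = 1.434 × 10^21 Hz (from energy = 5930 keV, via f = E/h).
f_2 = 2.607 × 10^14 Hz (from wavelength = 1150 nm, via f = c/λ).
Ratio = 1.434 × 10^21 / 2.607 × 10^14 = 5.50 × 10^6.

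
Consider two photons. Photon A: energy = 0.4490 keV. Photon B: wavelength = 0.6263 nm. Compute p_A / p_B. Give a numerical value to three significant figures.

0.227

p_A = 2.400 × 10^-25 kg·m/s (from energy = 0.4490 keV, via p = E/c).
p_B = 1.058 × 10^-24 kg·m/s (from wavelength = 0.6263 nm, via p = h/λ).
Ratio = 2.400 × 10^-25 / 1.058 × 10^-24 = 0.227.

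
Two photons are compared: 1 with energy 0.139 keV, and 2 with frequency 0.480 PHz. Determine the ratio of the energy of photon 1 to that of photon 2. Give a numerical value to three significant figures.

E_1 = 2.227e-17 J (from energy = 0.139 keV, via E given directly).
E_2 = 3.181e-19 J (from frequency = 0.480 PHz, via E = hf).
Ratio = 2.227e-17 / 3.181e-19 = 70.0.

70.0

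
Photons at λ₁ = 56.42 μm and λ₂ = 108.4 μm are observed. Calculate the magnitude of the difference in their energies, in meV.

Using E = hc/λ: E₁ = 3.5208e-21 J, E₂ = 1.8325e-21 J.
|ΔE| = |3.5208e-21 − 1.8325e-21| = 1.69e-21 J = 10.5 meV.

10.5 meV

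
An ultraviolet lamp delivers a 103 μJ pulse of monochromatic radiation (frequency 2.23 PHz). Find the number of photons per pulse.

Per-photon energy: E = 1.478e-18 J (from frequency = 2.23 PHz).
N = E_total / E_photon = 1.03e-4 J / 1.478e-18 J = 6.97e13.

6.97e13 photons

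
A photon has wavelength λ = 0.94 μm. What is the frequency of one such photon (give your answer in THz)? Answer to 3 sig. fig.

Use c = 2.99792458 × 10^8 m/s.
First convert: λ = 0.94 μm = 9.4 × 10^-7 m.
Since f = c/λ for a photon, f = 3.189 × 10^14 Hz.
Converting to THz: f = 318.9 THz ≈ 319 THz.

319 THz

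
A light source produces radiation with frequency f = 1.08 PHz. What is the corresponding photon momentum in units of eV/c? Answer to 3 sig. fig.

Take h = 6.62607015e-34 J·s, c = 2.99792458e8 m/s, 1 eV = 1.602176634e-19 J.
First convert: f = 1.08 PHz = 1.08e15 Hz.
Apply p = hf/c: p = 2.387e-27 kg·m/s.
Converting to eV/c: p = 4.467 eV/c ≈ 4.47 eV/c.

4.47 eV/c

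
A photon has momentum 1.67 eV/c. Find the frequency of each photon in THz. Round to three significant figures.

404 THz

First convert: p = 1.67 eV/c = 8.9250e-28 kg·m/s.
Apply f = pc/h: f = 4.038e14 Hz.
Converting to THz: f = 403.8 THz ≈ 404 THz.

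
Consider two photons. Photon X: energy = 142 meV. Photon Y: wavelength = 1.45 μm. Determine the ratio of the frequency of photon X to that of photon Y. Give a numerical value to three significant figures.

f_X = 3.434 × 10^13 Hz (from energy = 142 meV, via f = E/h).
f_Y = 2.068 × 10^14 Hz (from wavelength = 1.45 μm, via f = c/λ).
Ratio = 3.434 × 10^13 / 2.068 × 10^14 = 0.166.

0.166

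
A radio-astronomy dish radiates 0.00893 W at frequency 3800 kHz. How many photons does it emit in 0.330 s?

1.17e24 photons

Total energy: E_total = P·t = 0.00893 × 0.330 = 0.002947 J.
Per-photon energy: E = 2.518e-27 J.
N = E_total / E_photon = 1.17e24.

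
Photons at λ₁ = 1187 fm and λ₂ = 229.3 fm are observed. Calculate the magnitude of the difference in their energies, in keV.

Using E = hc/λ: E₁ = 1.6735e-13 J, E₂ = 8.6631e-13 J.
|ΔE| = |1.6735e-13 − 8.6631e-13| = 6.99e-13 J = 4360 keV.

4360 keV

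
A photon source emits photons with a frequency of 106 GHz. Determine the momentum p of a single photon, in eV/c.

(h = 6.62607015·10^-34 J·s, c = 2.99792458·10^8 m/s, 1 eV = 1.602176634·10^-19 J.)
In SI units: f = 106 GHz = 1.06·10^11 Hz.
Apply p = hf/c: p = 2.343·10^-31 kg·m/s.
Converting to eV/c: p = 4.384·10^-4 eV/c ≈ 4.38·10^-4 eV/c.

4.38·10^-4 eV/c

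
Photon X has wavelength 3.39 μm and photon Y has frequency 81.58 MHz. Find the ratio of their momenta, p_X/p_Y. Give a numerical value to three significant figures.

p_X = 1.955e-28 kg·m/s (from wavelength = 3.39 μm, via p = h/λ).
p_Y = 1.803e-34 kg·m/s (from frequency = 81.58 MHz, via p = hf/c).
Ratio = 1.955e-28 / 1.803e-34 = 1.08e6.

1.08e6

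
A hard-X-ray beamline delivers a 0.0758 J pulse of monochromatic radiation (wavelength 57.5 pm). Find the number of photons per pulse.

Per-photon energy: E = 3.455e-15 J (from wavelength = 57.5 pm).
N = E_total / E_photon = 0.0758 J / 3.455e-15 J = 2.19e13.

2.19e13 photons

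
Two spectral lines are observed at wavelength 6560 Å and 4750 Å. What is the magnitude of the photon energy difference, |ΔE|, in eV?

Using E = hc/λ: E₁ = 3.028 × 10^-19 J, E₂ = 4.182 × 10^-19 J.
|ΔE| = |3.028 × 10^-19 − 4.182 × 10^-19| = 1.15 × 10^-19 J = 0.720 eV.

0.720 eV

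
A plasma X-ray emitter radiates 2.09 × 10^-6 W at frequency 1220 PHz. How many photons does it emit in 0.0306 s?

7.91 × 10^7 photons

Total energy: E_total = P·t = 2.09 × 10^-6 × 0.0306 = 6.395 × 10^-8 J.
Per-photon energy: E = 8.084 × 10^-16 J.
N = E_total / E_photon = 7.91 × 10^7.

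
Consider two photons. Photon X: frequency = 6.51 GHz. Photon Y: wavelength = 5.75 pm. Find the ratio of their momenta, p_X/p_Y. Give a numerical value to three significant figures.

p_X = 1.439 × 10^-32 kg·m/s (from frequency = 6.51 GHz, via p = hf/c).
p_Y = 1.152 × 10^-22 kg·m/s (from wavelength = 5.75 pm, via p = h/λ).
Ratio = 1.439 × 10^-32 / 1.152 × 10^-22 = 1.25 × 10^-10.

1.25 × 10^-10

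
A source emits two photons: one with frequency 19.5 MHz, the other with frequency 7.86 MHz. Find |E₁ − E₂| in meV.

4.81e-5 meV

Using E = hf: E₁ = 1.292e-26 J, E₂ = 5.208e-27 J.
|ΔE| = |1.292e-26 − 5.208e-27| = 7.71e-27 J = 4.81e-5 meV.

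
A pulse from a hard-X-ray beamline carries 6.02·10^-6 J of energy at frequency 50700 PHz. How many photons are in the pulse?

1.79·10^8 photons

Per-photon energy: E = 3.359·10^-14 J (from frequency = 50700 PHz).
N = E_total / E_photon = 6.02·10^-6 J / 3.359·10^-14 J = 1.79·10^8.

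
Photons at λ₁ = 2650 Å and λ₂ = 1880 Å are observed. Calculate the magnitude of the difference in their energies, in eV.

1.92 eV

Using E = hc/λ: E₁ = 7.496e-19 J, E₂ = 1.057e-18 J.
|ΔE| = |7.496e-19 − 1.057e-18| = 3.07e-19 J = 1.92 eV.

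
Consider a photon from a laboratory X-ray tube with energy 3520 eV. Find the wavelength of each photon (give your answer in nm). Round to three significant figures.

0.352 nm

First convert: E = 3520 eV = 5.6397e-16 J.
Apply λ = hc/E: λ = 3.522e-10 m.
Converting to nm: λ = 0.3522 nm ≈ 0.352 nm.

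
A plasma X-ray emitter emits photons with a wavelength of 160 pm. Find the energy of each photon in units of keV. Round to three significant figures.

7.75 keV

Take h = 6.62607015 × 10^-34 J·s, c = 2.99792458 × 10^8 m/s, 1 eV = 1.602176634 × 10^-19 J.
First convert: λ = 160 pm = 1.6 × 10^-10 m.
Since E = hc/λ for a photon, E = 1.242 × 10^-15 J.
Converting to keV: E = 7.749 keV ≈ 7.75 keV.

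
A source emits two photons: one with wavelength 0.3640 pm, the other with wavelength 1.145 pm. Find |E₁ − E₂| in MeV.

Using E = hc/λ: E₁ = 5.4573e-13 J, E₂ = 1.7349e-13 J.
|ΔE| = |5.4573e-13 − 1.7349e-13| = 3.72e-13 J = 2.32 MeV.

2.32 MeV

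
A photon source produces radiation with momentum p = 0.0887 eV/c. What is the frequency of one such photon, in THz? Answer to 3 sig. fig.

21.4 THz

Use h = 6.62607015e-34 J·s, c = 2.99792458e8 m/s, 1 eV = 1.602176634e-19 J.
In SI units: p = 0.0887 eV/c = 4.7404e-29 kg·m/s.
The photon relation is f = pc/h, giving f = 2.145e13 Hz.
Converting to THz: f = 21.45 THz ≈ 21.4 THz.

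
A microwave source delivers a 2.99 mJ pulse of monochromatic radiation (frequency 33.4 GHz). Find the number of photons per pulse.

Per-photon energy: E = 2.213e-23 J (from frequency = 33.4 GHz).
N = E_total / E_photon = 0.00299 J / 2.213e-23 J = 1.35e20.

1.35e20 photons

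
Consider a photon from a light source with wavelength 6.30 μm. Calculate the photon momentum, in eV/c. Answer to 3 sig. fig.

Convert to SI: λ = 6.30 μm = 6.30e-6 m.
Apply p = h/λ: p = 1.052e-28 kg·m/s.
Converting to eV/c: p = 0.1968 eV/c ≈ 0.197 eV/c.

0.197 eV/c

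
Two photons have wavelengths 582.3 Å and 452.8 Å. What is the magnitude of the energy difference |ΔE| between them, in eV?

Using E = hc/λ: E₁ = 3.4114e-18 J, E₂ = 4.3870e-18 J.
|ΔE| = |3.4114e-18 − 4.3870e-18| = 9.76e-19 J = 6.09 eV.

6.09 eV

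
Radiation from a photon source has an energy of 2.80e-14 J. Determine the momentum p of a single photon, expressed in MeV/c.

(c = 2.99792458e8 m/s, 1 eV = 1.602176634e-19 J.)
The photon relation is p = E/c, giving p = 9.340e-23 kg·m/s.
Converting to MeV/c: p = 0.1748 MeV/c ≈ 0.175 MeV/c.

0.175 MeV/c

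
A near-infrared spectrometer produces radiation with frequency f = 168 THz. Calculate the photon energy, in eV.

0.695 eV

Convert to SI: f = 168 THz = 1.68 × 10^14 Hz.
For a photon E = hf, so E = 1.113 × 10^-19 J.
Converting to eV: E = 0.6948 eV ≈ 0.695 eV.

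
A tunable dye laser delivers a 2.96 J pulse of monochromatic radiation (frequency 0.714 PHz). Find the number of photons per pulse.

6.26e18 photons

Per-photon energy: E = 4.731e-19 J (from frequency = 0.714 PHz).
N = E_total / E_photon = 2.96 J / 4.731e-19 J = 6.26e18.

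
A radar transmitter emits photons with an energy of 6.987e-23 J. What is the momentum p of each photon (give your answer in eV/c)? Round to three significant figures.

Use c = 2.99792458e8 m/s, 1 eV = 1.602176634e-19 J.
Apply p = E/c: p = 2.331e-31 kg·m/s.
Converting to eV/c: p = 4.361e-4 eV/c ≈ 4.36e-4 eV/c.

4.36e-4 eV/c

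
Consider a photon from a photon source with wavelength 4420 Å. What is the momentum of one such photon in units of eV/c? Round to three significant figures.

2.81 eV/c

In SI units: λ = 4420 Å = 4.42e-7 m.
Since p = h/λ for a photon, p = 1.499e-27 kg·m/s.
Converting to eV/c: p = 2.805 eV/c ≈ 2.81 eV/c.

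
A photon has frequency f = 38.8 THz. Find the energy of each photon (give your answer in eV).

(h = 6.62607015e-34 J·s, 1 eV = 1.602176634e-19 J.)
First convert: f = 38.8 THz = 3.88e13 Hz.
Since E = hf for a photon, E = 2.571e-20 J.
Converting to eV: E = 0.1605 eV ≈ 0.160 eV.

0.160 eV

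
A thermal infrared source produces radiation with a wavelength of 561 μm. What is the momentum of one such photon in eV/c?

Use h = 6.62607015e-34 J·s, c = 2.99792458e8 m/s, 1 eV = 1.602176634e-19 J.
Convert to SI: λ = 561 μm = 5.61e-4 m.
The photon relation is p = h/λ, giving p = 1.181e-30 kg·m/s.
Converting to eV/c: p = 0.002210 eV/c ≈ 2.21e-3 eV/c.

2.21e-3 eV/c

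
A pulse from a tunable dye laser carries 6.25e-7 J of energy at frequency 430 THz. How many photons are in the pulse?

Per-photon energy: E = 2.849e-19 J (from frequency = 430 THz).
N = E_total / E_photon = 6.25e-7 J / 2.849e-19 J = 2.19e12.

2.19e12 photons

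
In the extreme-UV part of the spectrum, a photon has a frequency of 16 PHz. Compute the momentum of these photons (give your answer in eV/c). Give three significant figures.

66.2 eV/c

(h = 6.62607015e-34 J·s, c = 2.99792458e8 m/s, 1 eV = 1.602176634e-19 J.)
Convert to SI: f = 16 PHz = 1.6e16 Hz.
Apply p = hf/c: p = 3.536e-26 kg·m/s.
Converting to eV/c: p = 66.17 eV/c ≈ 66.2 eV/c.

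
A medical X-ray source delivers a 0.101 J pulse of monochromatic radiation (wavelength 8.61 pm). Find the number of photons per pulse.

Per-photon energy: E = 2.307e-14 J (from wavelength = 8.61 pm).
N = E_total / E_photon = 0.101 J / 2.307e-14 J = 4.38e12.

4.38e12 photons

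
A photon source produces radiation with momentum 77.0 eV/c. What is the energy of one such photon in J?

Take c = 2.99792458 × 10^8 m/s, 1 eV = 1.602176634 × 10^-19 J.
First convert: p = 77.0 eV/c = 4.1151 × 10^-26 kg·m/s.
Apply E = pc: E = 1.234 × 10^-17 J.
So E ≈ 1.23 × 10^-17 J.

1.23 × 10^-17 J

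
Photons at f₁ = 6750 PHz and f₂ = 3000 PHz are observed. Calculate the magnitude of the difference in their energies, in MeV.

0.0155 MeV

Using E = hf: E₁ = 4.473 × 10^-15 J, E₂ = 1.988 × 10^-15 J.
|ΔE| = |4.473 × 10^-15 − 1.988 × 10^-15| = 2.48 × 10^-15 J = 0.0155 MeV.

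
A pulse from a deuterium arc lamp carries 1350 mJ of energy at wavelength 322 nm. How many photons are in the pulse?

Per-photon energy: E = 6.169e-19 J (from wavelength = 322 nm).
N = E_total / E_photon = 1.35 J / 6.169e-19 J = 2.19e18.

2.19e18 photons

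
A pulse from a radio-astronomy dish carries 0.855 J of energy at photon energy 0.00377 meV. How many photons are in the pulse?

Per-photon energy: E = 6.040·10^-25 J (from energy = 0.00377 meV).
N = E_total / E_photon = 0.855 J / 6.040·10^-25 J = 1.42·10^24.

1.42·10^24 photons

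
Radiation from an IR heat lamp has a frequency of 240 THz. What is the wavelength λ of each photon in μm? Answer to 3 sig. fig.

Convert to SI: f = 240 THz = 2.4e14 Hz.
For a photon λ = c/f, so λ = 1.249e-6 m.
Converting to μm: λ = 1.249 μm ≈ 1.25 μm.

1.25 μm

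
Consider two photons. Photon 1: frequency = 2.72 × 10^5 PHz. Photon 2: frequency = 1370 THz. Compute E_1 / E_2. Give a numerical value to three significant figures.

1.99 × 10^5

E_1 = 1.802 × 10^-13 J (from frequency = 2.72 × 10^5 PHz, via E = hf).
E_2 = 9.078 × 10^-19 J (from frequency = 1370 THz, via E = hf).
Ratio = 1.802 × 10^-13 / 9.078 × 10^-19 = 1.99 × 10^5.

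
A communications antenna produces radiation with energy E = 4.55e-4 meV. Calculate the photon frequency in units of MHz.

110 MHz

First convert: E = 4.55e-4 meV = 7.2899e-26 J.
Since f = E/h for a photon, f = 1.100e8 Hz.
Converting to MHz: f = 110.0 MHz ≈ 110 MHz.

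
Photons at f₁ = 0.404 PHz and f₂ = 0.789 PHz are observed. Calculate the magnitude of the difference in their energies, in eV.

1.59 eV

Using E = hf: E₁ = 2.677e-19 J, E₂ = 5.228e-19 J.
|ΔE| = |2.677e-19 − 5.228e-19| = 2.55e-19 J = 1.59 eV.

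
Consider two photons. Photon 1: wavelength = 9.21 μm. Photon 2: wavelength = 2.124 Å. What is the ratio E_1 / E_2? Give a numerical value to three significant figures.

2.31e-5

E_1 = 2.157e-20 J (from wavelength = 9.21 μm, via E = hc/λ).
E_2 = 9.352e-16 J (from wavelength = 2.124 Å, via E = hc/λ).
Ratio = 2.157e-20 / 9.352e-16 = 2.31e-5.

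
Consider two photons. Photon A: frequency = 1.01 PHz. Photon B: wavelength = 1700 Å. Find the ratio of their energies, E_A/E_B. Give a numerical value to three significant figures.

E_A = 6.692e-19 J (from frequency = 1.01 PHz, via E = hf).
E_B = 1.168e-18 J (from wavelength = 1700 Å, via E = hc/λ).
Ratio = 6.692e-19 / 1.168e-18 = 0.573.

0.573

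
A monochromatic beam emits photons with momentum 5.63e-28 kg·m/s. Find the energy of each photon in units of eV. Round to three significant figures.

Take c = 2.99792458e8 m/s, 1 eV = 1.602176634e-19 J.
Since E = pc for a photon, E = 1.688e-19 J.
Converting to eV: E = 1.053 eV ≈ 1.05 eV.

1.05 eV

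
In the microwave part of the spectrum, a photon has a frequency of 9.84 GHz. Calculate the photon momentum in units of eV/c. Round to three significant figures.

4.07 × 10^-5 eV/c

Take h = 6.62607015 × 10^-34 J·s, c = 2.99792458 × 10^8 m/s, 1 eV = 1.602176634 × 10^-19 J.
Convert to SI: f = 9.84 GHz = 9.84 × 10^9 Hz.
The photon relation is p = hf/c, giving p = 2.175 × 10^-32 kg·m/s.
Converting to eV/c: p = 4.069 × 10^-5 eV/c ≈ 4.07 × 10^-5 eV/c.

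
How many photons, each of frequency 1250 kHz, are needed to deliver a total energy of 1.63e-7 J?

1.97e20 photons

Per-photon energy: E = 8.283e-28 J (from frequency = 1250 kHz).
N = E_total / E_photon = 1.63e-7 J / 8.283e-28 J = 1.97e20.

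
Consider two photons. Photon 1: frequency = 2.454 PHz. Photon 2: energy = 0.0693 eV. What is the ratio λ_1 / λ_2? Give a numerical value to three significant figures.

λ_1 = 1.222e-7 m (from frequency = 2.454 PHz, via λ = c/f).
λ_2 = 1.789e-5 m (from energy = 0.0693 eV, via λ = hc/E).
Ratio = 1.222e-7 / 1.789e-5 = 6.83e-3.

6.83e-3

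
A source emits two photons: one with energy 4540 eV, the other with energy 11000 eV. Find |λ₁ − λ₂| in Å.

Using λ = hc/E: λ₁ = 2.731e-10 m, λ₂ = 1.127e-10 m.
|Δλ| = |2.731e-10 − 1.127e-10| = 1.60e-10 m = 1.60 Å.

1.60 Å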